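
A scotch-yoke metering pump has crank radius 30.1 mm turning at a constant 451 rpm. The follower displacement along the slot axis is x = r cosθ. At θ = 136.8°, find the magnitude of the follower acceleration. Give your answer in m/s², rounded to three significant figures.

48.9

ω = 47.23 rad/s (from 451 rpm).
x = r cosθ ⇒ ẍ = −rω² cosθ (ω constant).
|a| = rω²|cosθ| = 0.0301·(47.23)²·|cos 136.8°| = 48.942 m/s².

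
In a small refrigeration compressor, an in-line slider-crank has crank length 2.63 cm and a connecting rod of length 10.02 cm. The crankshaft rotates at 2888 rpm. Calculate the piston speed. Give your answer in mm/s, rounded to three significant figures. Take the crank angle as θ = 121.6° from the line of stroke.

5820

ω = 2π·2888/60 = 302.4 rad/s
For an in-line slider-crank, x = r cosθ + √(L² − r² sin²θ), so v = −rω sinθ·[1 + r cosθ/√(L² − r² sin²θ)].
With r = 0.0263 m, L = 0.1002 m, θ = 121.6°: √(L² − r² sin²θ) = 0.097664 m.
v = −0.0263·302.4·0.85173·[1 + 0.0263·-0.52399/0.097664] = -5.8187 m/s.
|v| = 5.8187 m/s = 5818.7 mm/s.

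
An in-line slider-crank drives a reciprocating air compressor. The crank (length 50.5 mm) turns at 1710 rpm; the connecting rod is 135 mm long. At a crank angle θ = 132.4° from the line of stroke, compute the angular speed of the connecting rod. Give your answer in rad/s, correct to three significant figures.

ω = 179.1 rad/s (converted from 1710 rpm).
The rod makes angle φ with the slider axis where L sinφ = r sinθ; differentiating, L cosφ·φ̇ = r ω cosθ.
L cosφ = √(L² − r² sin²θ) = 0.12975 m.
|ω_rod| = r ω |cosθ| / √(L² − r² sin²θ) = 0.0505·179.1·0.67430/0.12975 = 46.997 rad/s.

47.0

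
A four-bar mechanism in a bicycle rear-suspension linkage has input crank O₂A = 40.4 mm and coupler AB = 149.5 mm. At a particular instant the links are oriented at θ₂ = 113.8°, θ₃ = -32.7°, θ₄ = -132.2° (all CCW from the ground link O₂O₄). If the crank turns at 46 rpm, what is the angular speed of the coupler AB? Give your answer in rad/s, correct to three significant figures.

1.21

ω₂ = 4.817 rad/s (from 46 rpm).
Differentiating the loop-closure r₂e^{iθ₂}+r₃e^{iθ₃}=r₁+r₄e^{iθ₄} gives r₂ω₂e^{iθ₂}+r₃ω₃e^{iθ₃}=r₄ω₄e^{iθ₄}.
Eliminating the other unknown: ω₃ = r₂ω₂ sin(θ₄−θ₂) / [r₃ sin(θ₃−θ₄)].
Numerator sine = +0.91355; denominator sine = +0.98629.
Result = 0.0404·4.817·(+0.91355) / (0.1495·(+0.98629)) = +1.2057 rad/s; magnitude 1.2057 rad/s.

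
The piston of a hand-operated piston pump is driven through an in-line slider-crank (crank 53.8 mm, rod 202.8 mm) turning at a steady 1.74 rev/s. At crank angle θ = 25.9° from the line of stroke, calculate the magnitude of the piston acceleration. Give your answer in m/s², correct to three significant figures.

6.87

ω = 2π·1.74 = 10.93 rad/s
x(θ) = r cosθ + √(L² − r² sin²θ); with ω constant, a = ω²·d²x/dθ².
d²x/dθ² = −r cosθ − r²(cos2θ)/√u − r⁴ sin²2θ/(4u^{3/2}),  u = L² − r² sin²θ = 0.0405756 m².
Substituting r = 0.0538 m, L = 0.2028 m, θ = 25.9°: d²x/dθ² = -0.05744 m.
a = ω²·d²x/dθ² = (10.93)²·(-0.05744) = -6.8656 m/s²;  |a| = 6.8656 m/s².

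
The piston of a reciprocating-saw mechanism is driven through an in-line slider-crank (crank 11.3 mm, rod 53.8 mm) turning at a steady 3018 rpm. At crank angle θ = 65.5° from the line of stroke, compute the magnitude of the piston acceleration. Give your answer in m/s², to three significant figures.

ω = 2π·3018/60 = 316 rad/s
x(θ) = r cosθ + √(L² − r² sin²θ); with ω constant, a = ω²·d²x/dθ².
d²x/dθ² = −r cosθ − r²(cos2θ)/√u − r⁴ sin²2θ/(4u^{3/2}),  u = L² − r² sin²θ = 0.00278871 m².
Substituting r = 0.0113 m, L = 0.0538 m, θ = 65.5°: d²x/dθ² = -0.0031155 m.
a = ω²·d²x/dθ² = (316)²·(-0.0031155) = -311.18 m/s²;  |a| = 311.18 m/s².

311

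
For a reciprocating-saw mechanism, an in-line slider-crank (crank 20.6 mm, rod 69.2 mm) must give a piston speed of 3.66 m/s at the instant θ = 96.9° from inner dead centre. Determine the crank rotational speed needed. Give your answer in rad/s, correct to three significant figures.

186

For an in-line slider-crank, |v_piston| = rω|sinθ|·[1 + r cosθ/√(L² − r² sin²θ)].
With r = 0.0206 m, L = 0.0692 m, θ = 96.9°: the bracketed kinematic factor |dx/dθ| = 0.019685 m.
ω = v/|dx/dθ| = 3.66/0.019685 = 185.93 rad/s.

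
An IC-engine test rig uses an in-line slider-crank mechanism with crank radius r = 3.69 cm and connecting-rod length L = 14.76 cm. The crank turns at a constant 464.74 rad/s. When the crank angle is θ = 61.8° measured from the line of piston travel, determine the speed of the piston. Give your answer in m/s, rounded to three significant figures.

16.9

ω = 464.7 rad/s
For an in-line slider-crank, x = r cosθ + √(L² − r² sin²θ), so v = −rω sinθ·[1 + r cosθ/√(L² − r² sin²θ)].
With r = 0.0369 m, L = 0.1476 m, θ = 61.8°: √(L² − r² sin²θ) = 0.14397 m.
v = −0.0369·464.7·0.88130·[1 + 0.0369·0.47255/0.14397] = -16.944 m/s.
|v| = 16.944 m/s.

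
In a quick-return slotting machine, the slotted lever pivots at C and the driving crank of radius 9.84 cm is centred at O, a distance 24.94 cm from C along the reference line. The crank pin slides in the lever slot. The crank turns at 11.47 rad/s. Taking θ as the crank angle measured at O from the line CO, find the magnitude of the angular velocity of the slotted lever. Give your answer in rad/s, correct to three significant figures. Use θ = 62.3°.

2.55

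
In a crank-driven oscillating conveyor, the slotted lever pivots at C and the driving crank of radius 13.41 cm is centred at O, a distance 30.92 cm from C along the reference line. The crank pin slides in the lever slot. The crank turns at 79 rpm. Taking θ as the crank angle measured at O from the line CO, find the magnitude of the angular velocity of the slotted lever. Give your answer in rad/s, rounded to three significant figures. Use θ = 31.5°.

2.39

ω = 8.273 rad/s (from 79 rpm).
Crank pin A relative to C: A = (d + r cosθ, r sinθ); lever angle φ = atan2(r sinθ, d + r cosθ).
Differentiating tanφ: φ̇ = rω(d cosθ + r)/(d² + r² + 2dr cosθ).
d² + r² + 2dr cosθ = |CA|² = 0.184295 m²;  d cosθ + r = +0.39774 m.
|ω_lever| = |0.1341·8.273·+0.39774| / 0.184295 = 2.3942 rad/s.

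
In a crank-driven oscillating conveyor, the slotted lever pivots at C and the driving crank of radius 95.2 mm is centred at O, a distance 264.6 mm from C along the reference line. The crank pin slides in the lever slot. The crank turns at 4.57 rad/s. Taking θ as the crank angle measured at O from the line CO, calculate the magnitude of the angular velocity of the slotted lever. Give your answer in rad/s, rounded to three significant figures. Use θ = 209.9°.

1.65

ω = 4.57 rad/s
Crank pin A relative to C: A = (d + r cosθ, r sinθ); lever angle φ = atan2(r sinθ, d + r cosθ).
Differentiating tanφ: φ̇ = rω(d cosθ + r)/(d² + r² + 2dr cosθ).
d² + r² + 2dr cosθ = |CA|² = 0.0354021 m²;  d cosθ + r = -0.13418 m.
|ω_lever| = |0.0952·4.57·-0.13418| / 0.0354021 = 1.649 rad/s.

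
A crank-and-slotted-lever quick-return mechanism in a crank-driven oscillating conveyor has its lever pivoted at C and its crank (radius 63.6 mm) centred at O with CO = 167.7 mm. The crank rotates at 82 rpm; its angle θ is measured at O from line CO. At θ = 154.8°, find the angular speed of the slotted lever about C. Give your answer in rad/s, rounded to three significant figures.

3.74

ω = 8.587 rad/s (from 82 rpm).
Crank pin A relative to C: A = (d + r cosθ, r sinθ); lever angle φ = atan2(r sinθ, d + r cosθ).
Differentiating tanφ: φ̇ = rω(d cosθ + r)/(d² + r² + 2dr cosθ).
d² + r² + 2dr cosθ = |CA|² = 0.012867 m²;  d cosθ + r = -0.088139 m.
|ω_lever| = |0.0636·8.587·-0.088139| / 0.012867 = 3.741 rad/s.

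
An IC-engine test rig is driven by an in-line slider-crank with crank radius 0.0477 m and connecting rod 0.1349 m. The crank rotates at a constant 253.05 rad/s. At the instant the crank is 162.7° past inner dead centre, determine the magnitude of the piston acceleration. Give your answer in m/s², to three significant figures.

ω = 253.1 rad/s
x(θ) = r cosθ + √(L² − r² sin²θ); with ω constant, a = ω²·d²x/dθ².
d²x/dθ² = −r cosθ − r²(cos2θ)/√u − r⁴ sin²2θ/(4u^{3/2}),  u = L² − r² sin²θ = 0.0179968 m².
Substituting r = 0.0477 m, L = 0.1349 m, θ = 162.7°: d²x/dθ² = +0.031408 m.
a = ω²·d²x/dθ² = (253.1)²·(+0.031408) = +2011.2 m/s²;  |a| = 2011.2 m/s².

2010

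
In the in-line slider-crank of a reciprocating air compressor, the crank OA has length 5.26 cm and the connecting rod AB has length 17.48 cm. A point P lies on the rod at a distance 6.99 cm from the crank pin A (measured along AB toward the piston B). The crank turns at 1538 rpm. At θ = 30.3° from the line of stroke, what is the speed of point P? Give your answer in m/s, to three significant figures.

ω = 161.1 rad/s.  Crank-pin speed |V_A| = rω = 8.4717 m/s, perpendicular to OA.
Rod angle: sinφ = −(r/L) sinθ ⇒ φ = -8.732°; ω_rod = −rω cosθ/√(L²−r²sin²θ) = -42.335 rad/s.
V_P = V_A + ω_rod × AP, with AP = 0.0699 m along the rod.
Components: V_Px = −rω sinθ − a·ω_rod·sinφ = -4.7235 m/s;  V_Py = rω cosθ + a·ω_rod·cosφ = +4.3895 m/s.
|V_P| = √(V_Px² + V_Py²) = 6.4482 m/s.

6.45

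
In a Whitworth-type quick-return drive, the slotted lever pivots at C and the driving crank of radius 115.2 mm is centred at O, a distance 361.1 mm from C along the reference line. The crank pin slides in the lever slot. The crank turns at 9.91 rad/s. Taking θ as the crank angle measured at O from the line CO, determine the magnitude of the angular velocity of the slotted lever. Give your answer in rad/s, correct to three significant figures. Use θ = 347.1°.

2.37

ω = 9.91 rad/s
Crank pin A relative to C: A = (d + r cosθ, r sinθ); lever angle φ = atan2(r sinθ, d + r cosθ).
Differentiating tanφ: φ̇ = rω(d cosθ + r)/(d² + r² + 2dr cosθ).
d² + r² + 2dr cosθ = |CA|² = 0.224762 m²;  d cosθ + r = +0.46719 m.
|ω_lever| = |0.1152·9.91·+0.46719| / 0.224762 = 2.373 rad/s.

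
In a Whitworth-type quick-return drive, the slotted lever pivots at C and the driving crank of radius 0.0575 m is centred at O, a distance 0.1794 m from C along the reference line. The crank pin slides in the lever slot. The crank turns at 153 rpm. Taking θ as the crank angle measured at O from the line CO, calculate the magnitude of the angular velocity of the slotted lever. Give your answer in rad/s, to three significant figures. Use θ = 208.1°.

5.37

ω = 16.02 rad/s (from 153 rpm).
Crank pin A relative to C: A = (d + r cosθ, r sinθ); lever angle φ = atan2(r sinθ, d + r cosθ).
Differentiating tanφ: φ̇ = rω(d cosθ + r)/(d² + r² + 2dr cosθ).
d² + r² + 2dr cosθ = |CA|² = 0.0172915 m²;  d cosθ + r = -0.10075 m.
|ω_lever| = |0.0575·16.02·-0.10075| / 0.0172915 = 5.3681 rad/s.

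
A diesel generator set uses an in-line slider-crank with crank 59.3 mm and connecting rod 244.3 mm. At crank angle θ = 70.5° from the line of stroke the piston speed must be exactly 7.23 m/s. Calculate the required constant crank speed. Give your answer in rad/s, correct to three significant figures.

119

For an in-line slider-crank, |v_piston| = rω|sinθ|·[1 + r cosθ/√(L² − r² sin²θ)].
With r = 0.0593 m, L = 0.2443 m, θ = 70.5°: the bracketed kinematic factor |dx/dθ| = 0.060551 m.
ω = v/|dx/dθ| = 7.23/0.060551 = 119.4 rad/s.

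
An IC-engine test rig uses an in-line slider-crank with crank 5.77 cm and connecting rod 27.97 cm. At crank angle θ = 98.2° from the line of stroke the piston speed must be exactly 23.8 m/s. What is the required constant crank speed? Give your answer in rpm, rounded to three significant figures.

4100

For an in-line slider-crank, |v_piston| = rω|sinθ|·[1 + r cosθ/√(L² − r² sin²θ)].
With r = 0.0577 m, L = 0.2797 m, θ = 98.2°: the bracketed kinematic factor |dx/dθ| = 0.055394 m.
ω = v/|dx/dθ| = 23.8/0.055394 = 429.65 rad/s.
N = 60ω/(2π) = 4102.9 rpm.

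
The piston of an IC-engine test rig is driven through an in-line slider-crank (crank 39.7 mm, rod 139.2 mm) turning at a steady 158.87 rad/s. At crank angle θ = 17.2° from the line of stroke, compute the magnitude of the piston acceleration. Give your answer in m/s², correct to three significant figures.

1200

ω = 158.9 rad/s
x(θ) = r cosθ + √(L² − r² sin²θ); with ω constant, a = ω²·d²x/dθ².
d²x/dθ² = −r cosθ − r²(cos2θ)/√u − r⁴ sin²2θ/(4u^{3/2}),  u = L² − r² sin²θ = 0.0192388 m².
Substituting r = 0.0397 m, L = 0.1392 m, θ = 17.2°: d²x/dθ² = -0.047375 m.
a = ω²·d²x/dθ² = (158.9)²·(-0.047375) = -1195.7 m/s²;  |a| = 1195.7 m/s².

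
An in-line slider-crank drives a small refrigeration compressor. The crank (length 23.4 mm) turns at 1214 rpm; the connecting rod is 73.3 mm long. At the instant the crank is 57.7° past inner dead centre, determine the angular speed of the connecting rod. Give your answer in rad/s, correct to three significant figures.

ω = 127.1 rad/s (converted from 1214 rpm).
The rod makes angle φ with the slider axis where L sinφ = r sinθ; differentiating, L cosφ·φ̇ = r ω cosθ.
L cosφ = √(L² − r² sin²θ) = 0.070581 m.
|ω_rod| = r ω |cosθ| / √(L² − r² sin²θ) = 0.0234·127.1·0.53435/0.070581 = 22.522 rad/s.

22.5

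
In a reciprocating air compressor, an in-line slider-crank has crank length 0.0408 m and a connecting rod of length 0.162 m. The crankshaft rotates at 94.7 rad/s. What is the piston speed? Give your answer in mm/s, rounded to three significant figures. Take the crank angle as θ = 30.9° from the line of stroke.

ω = 94.7 rad/s
For an in-line slider-crank, x = r cosθ + √(L² − r² sin²θ), so v = −rω sinθ·[1 + r cosθ/√(L² − r² sin²θ)].
With r = 0.0408 m, L = 0.162 m, θ = 30.9°: √(L² − r² sin²θ) = 0.16064 m.
v = −0.0408·94.7·0.51354·[1 + 0.0408·0.85806/0.16064] = -2.4166 m/s.
|v| = 2.4166 m/s = 2416.6 mm/s.

2420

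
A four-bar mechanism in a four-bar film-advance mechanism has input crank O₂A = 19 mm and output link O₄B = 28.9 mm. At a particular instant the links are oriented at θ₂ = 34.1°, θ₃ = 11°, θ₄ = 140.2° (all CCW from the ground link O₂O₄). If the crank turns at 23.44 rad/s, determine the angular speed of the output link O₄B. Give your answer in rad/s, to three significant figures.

ω₂ = 23.44 rad/s
Differentiating the loop-closure r₂e^{iθ₂}+r₃e^{iθ₃}=r₁+r₄e^{iθ₄} gives r₂ω₂e^{iθ₂}+r₃ω₃e^{iθ₃}=r₄ω₄e^{iθ₄}.
Eliminating the other unknown: ω₄ = r₂ω₂ sin(θ₂−θ₃) / [r₄ sin(θ₄−θ₃)].
Numerator sine = +0.39234; denominator sine = +0.77494.
Result = 0.019·23.44·(+0.39234) / (0.0289·(+0.77494)) = +7.8019 rad/s; magnitude 7.8019 rad/s.

7.80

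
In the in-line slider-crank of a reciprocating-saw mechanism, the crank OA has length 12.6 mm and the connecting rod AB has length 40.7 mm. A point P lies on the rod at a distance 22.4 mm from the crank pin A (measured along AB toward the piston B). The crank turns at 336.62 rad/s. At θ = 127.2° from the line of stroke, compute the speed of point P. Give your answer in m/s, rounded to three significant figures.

ω = 336.6 rad/s.  Crank-pin speed |V_A| = rω = 4.2414 m/s, perpendicular to OA.
Rod angle: sinφ = −(r/L) sinθ ⇒ φ = -14.276°; ω_rod = −rω cosθ/√(L²−r²sin²θ) = +65.014 rad/s.
V_P = V_A + ω_rod × AP, with AP = 0.0224 m along the rod.
Components: V_Px = −rω sinθ − a·ω_rod·sinφ = -3.0193 m/s;  V_Py = rω cosθ + a·ω_rod·cosφ = -1.153 m/s.
|V_P| = √(V_Px² + V_Py²) = 3.232 m/s.

3.23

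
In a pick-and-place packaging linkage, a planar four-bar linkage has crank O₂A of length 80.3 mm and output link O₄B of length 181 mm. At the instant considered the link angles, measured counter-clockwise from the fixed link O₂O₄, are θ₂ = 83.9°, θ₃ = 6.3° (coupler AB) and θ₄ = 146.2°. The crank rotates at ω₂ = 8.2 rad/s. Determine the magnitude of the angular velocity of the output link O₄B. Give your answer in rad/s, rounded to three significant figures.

5.52

ω₂ = 8.2 rad/s
Differentiating the loop-closure r₂e^{iθ₂}+r₃e^{iθ₃}=r₁+r₄e^{iθ₄} gives r₂ω₂e^{iθ₂}+r₃ω₃e^{iθ₃}=r₄ω₄e^{iθ₄}.
Eliminating the other unknown: ω₄ = r₂ω₂ sin(θ₂−θ₃) / [r₄ sin(θ₄−θ₃)].
Numerator sine = +0.97667; denominator sine = +0.64412.
Result = 0.0803·8.2·(+0.97667) / (0.181·(+0.64412)) = +5.5161 rad/s; magnitude 5.5161 rad/s.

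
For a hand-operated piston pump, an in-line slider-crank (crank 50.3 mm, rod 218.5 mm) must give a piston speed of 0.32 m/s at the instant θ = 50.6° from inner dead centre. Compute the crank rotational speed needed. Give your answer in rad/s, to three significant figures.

7.17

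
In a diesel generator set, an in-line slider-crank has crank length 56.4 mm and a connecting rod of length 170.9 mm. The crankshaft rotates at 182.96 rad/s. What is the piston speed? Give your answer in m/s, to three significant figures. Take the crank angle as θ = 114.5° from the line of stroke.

8.04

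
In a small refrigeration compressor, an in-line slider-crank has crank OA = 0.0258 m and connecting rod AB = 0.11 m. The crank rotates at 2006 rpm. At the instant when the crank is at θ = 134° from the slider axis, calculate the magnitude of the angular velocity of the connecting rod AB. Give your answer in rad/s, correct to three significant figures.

ω = 210.1 rad/s (converted from 2006 rpm).
The rod makes angle φ with the slider axis where L sinφ = r sinθ; differentiating, L cosφ·φ̇ = r ω cosθ.
L cosφ = √(L² − r² sin²θ) = 0.10842 m.
|ω_rod| = r ω |cosθ| / √(L² − r² sin²θ) = 0.0258·210.1·0.69466/0.10842 = 34.724 rad/s.

34.7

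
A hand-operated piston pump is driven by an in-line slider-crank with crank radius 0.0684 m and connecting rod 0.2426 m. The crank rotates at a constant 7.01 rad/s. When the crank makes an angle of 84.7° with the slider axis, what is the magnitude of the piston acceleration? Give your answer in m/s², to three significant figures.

0.659

ω = 7.01 rad/s
x(θ) = r cosθ + √(L² − r² sin²θ); with ω constant, a = ω²·d²x/dθ².
d²x/dθ² = −r cosθ − r²(cos2θ)/√u − r⁴ sin²2θ/(4u^{3/2}),  u = L² − r² sin²θ = 0.0542161 m².
Substituting r = 0.0684 m, L = 0.2426 m, θ = 84.7°: d²x/dθ² = +0.013417 m.
a = ω²·d²x/dθ² = (7.01)²·(+0.013417) = +0.65933 m/s²;  |a| = 0.65933 m/s².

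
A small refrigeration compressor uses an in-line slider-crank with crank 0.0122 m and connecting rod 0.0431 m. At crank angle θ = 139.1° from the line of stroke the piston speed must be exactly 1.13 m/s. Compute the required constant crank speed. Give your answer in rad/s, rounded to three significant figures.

181

For an in-line slider-crank, |v_piston| = rω|sinθ|·[1 + r cosθ/√(L² − r² sin²θ)].
With r = 0.0122 m, L = 0.0431 m, θ = 139.1°: the bracketed kinematic factor |dx/dθ| = 0.0062487 m.
ω = v/|dx/dθ| = 1.13/0.0062487 = 180.84 rad/s.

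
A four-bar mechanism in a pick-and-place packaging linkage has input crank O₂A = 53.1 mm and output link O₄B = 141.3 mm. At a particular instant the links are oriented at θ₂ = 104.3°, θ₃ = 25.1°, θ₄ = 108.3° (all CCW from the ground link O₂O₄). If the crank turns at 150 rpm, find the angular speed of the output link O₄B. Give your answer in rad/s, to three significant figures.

5.84

ω₂ = 15.71 rad/s (from 150 rpm).
Differentiating the loop-closure r₂e^{iθ₂}+r₃e^{iθ₃}=r₁+r₄e^{iθ₄} gives r₂ω₂e^{iθ₂}+r₃ω₃e^{iθ₃}=r₄ω₄e^{iθ₄}.
Eliminating the other unknown: ω₄ = r₂ω₂ sin(θ₂−θ₃) / [r₄ sin(θ₄−θ₃)].
Numerator sine = +0.98229; denominator sine = +0.99297.
Result = 0.0531·15.71·(+0.98229) / (0.1413·(+0.99297)) = +5.8395 rad/s; magnitude 5.8395 rad/s.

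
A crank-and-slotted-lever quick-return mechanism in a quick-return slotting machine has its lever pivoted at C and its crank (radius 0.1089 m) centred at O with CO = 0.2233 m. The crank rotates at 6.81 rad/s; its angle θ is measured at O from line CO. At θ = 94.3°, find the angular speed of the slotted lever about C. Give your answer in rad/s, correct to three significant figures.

1.18

ω = 6.81 rad/s
Crank pin A relative to C: A = (d + r cosθ, r sinθ); lever angle φ = atan2(r sinθ, d + r cosθ).
Differentiating tanφ: φ̇ = rω(d cosθ + r)/(d² + r² + 2dr cosθ).
d² + r² + 2dr cosθ = |CA|² = 0.0580755 m²;  d cosθ + r = +0.092157 m.
|ω_lever| = |0.1089·6.81·+0.092157| / 0.0580755 = 1.1768 rad/s.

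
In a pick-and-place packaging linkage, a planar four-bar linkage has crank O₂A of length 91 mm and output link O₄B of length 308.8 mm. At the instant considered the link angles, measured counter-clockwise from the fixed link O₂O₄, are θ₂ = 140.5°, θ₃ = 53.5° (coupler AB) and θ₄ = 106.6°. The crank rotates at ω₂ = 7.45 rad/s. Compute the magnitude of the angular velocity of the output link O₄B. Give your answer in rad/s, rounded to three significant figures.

ω₂ = 7.45 rad/s
Differentiating the loop-closure r₂e^{iθ₂}+r₃e^{iθ₃}=r₁+r₄e^{iθ₄} gives r₂ω₂e^{iθ₂}+r₃ω₃e^{iθ₃}=r₄ω₄e^{iθ₄}.
Eliminating the other unknown: ω₄ = r₂ω₂ sin(θ₂−θ₃) / [r₄ sin(θ₄−θ₃)].
Numerator sine = +0.99863; denominator sine = +0.79968.
Result = 0.091·7.45·(+0.99863) / (0.3088·(+0.79968)) = +2.7416 rad/s; magnitude 2.7416 rad/s.

2.74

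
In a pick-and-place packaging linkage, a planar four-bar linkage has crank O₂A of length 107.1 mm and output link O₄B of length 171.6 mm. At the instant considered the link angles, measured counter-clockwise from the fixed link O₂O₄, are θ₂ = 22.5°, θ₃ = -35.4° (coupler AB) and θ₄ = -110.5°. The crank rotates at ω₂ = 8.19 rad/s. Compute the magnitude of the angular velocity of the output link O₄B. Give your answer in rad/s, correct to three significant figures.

4.48

ω₂ = 8.19 rad/s
Differentiating the loop-closure r₂e^{iθ₂}+r₃e^{iθ₃}=r₁+r₄e^{iθ₄} gives r₂ω₂e^{iθ₂}+r₃ω₃e^{iθ₃}=r₄ω₄e^{iθ₄}.
Eliminating the other unknown: ω₄ = r₂ω₂ sin(θ₂−θ₃) / [r₄ sin(θ₄−θ₃)].
Numerator sine = +0.84712; denominator sine = -0.96638.
Result = 0.1071·8.19·(+0.84712) / (0.1716·(-0.96638)) = -4.4808 rad/s; magnitude 4.4808 rad/s.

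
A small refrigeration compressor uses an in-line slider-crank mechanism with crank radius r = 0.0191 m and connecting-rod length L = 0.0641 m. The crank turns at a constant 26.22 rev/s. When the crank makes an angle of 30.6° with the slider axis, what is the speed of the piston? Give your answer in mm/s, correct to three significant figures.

ω = 2π·26.2 = 164.7 rad/s
For an in-line slider-crank, x = r cosθ + √(L² − r² sin²θ), so v = −rω sinθ·[1 + r cosθ/√(L² − r² sin²θ)].
With r = 0.0191 m, L = 0.0641 m, θ = 30.6°: √(L² − r² sin²θ) = 0.063358 m.
v = −0.0191·164.7·0.50904·[1 + 0.0191·0.86074/0.063358] = -2.0174 m/s.
|v| = 2.0174 m/s = 2017.4 mm/s.

2020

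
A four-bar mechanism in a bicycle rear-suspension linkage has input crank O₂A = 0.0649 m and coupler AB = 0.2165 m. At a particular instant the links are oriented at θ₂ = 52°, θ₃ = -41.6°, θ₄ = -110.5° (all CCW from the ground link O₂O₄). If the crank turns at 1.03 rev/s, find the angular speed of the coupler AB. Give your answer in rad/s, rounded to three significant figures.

0.625

ω₂ = 6.472 rad/s (from 1.03 rev/s).
Differentiating the loop-closure r₂e^{iθ₂}+r₃e^{iθ₃}=r₁+r₄e^{iθ₄} gives r₂ω₂e^{iθ₂}+r₃ω₃e^{iθ₃}=r₄ω₄e^{iθ₄}.
Eliminating the other unknown: ω₃ = r₂ω₂ sin(θ₄−θ₂) / [r₃ sin(θ₃−θ₄)].
Numerator sine = -0.30071; denominator sine = +0.93295.
Result = 0.0649·6.472·(-0.30071) / (0.2165·(+0.93295)) = -0.6253 rad/s; magnitude 0.6253 rad/s.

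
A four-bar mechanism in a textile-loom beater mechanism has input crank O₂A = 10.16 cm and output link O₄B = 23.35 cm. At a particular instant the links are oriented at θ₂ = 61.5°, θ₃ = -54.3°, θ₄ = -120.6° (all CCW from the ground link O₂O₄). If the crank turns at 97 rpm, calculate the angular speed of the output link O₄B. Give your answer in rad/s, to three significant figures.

ω₂ = 10.16 rad/s (from 97 rpm).
Differentiating the loop-closure r₂e^{iθ₂}+r₃e^{iθ₃}=r₁+r₄e^{iθ₄} gives r₂ω₂e^{iθ₂}+r₃ω₃e^{iθ₃}=r₄ω₄e^{iθ₄}.
Eliminating the other unknown: ω₄ = r₂ω₂ sin(θ₂−θ₃) / [r₄ sin(θ₄−θ₃)].
Numerator sine = +0.90032; denominator sine = -0.91566.
Result = 0.1016·10.16·(+0.90032) / (0.2335·(-0.91566)) = -4.3458 rad/s; magnitude 4.3458 rad/s.

4.35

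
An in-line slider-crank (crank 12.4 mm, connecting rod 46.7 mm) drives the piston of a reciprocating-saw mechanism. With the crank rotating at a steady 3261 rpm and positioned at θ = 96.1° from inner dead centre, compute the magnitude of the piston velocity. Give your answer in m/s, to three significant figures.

4.09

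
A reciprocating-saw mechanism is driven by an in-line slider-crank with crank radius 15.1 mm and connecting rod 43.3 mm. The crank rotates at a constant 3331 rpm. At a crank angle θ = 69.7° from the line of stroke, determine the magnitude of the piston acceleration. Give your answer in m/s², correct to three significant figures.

ω = 2π·3331/60 = 348.8 rad/s
x(θ) = r cosθ + √(L² − r² sin²θ); with ω constant, a = ω²·d²x/dθ².
d²x/dθ² = −r cosθ − r²(cos2θ)/√u − r⁴ sin²2θ/(4u^{3/2}),  u = L² − r² sin²θ = 0.00167432 m².
Substituting r = 0.0151 m, L = 0.0433 m, θ = 69.7°: d²x/dθ² = -0.0010882 m.
a = ω²·d²x/dθ² = (348.8)²·(-0.0010882) = -132.41 m/s²;  |a| = 132.41 m/s².

132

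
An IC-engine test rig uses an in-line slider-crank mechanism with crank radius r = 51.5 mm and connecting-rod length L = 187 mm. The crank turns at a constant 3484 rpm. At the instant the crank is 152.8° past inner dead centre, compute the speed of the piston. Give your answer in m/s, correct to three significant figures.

ω = 2π·3484/60 = 364.8 rad/s
For an in-line slider-crank, x = r cosθ + √(L² − r² sin²θ), so v = −rω sinθ·[1 + r cosθ/√(L² − r² sin²θ)].
With r = 0.0515 m, L = 0.187 m, θ = 152.8°: √(L² − r² sin²θ) = 0.18551 m.
v = −0.0515·364.8·0.45710·[1 + 0.0515·-0.88942/0.18551] = -6.468 m/s.
|v| = 6.468 m/s.

6.47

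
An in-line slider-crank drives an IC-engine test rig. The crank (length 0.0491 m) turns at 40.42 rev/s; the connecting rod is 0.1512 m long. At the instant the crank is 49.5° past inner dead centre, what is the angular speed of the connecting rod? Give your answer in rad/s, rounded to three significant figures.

55.3

ω = 254 rad/s (converted from 40.42 rev/s).
The rod makes angle φ with the slider axis where L sinφ = r sinθ; differentiating, L cosφ·φ̇ = r ω cosθ.
L cosφ = √(L² − r² sin²θ) = 0.14652 m.
|ω_rod| = r ω |cosθ| / √(L² − r² sin²θ) = 0.0491·254·0.64945/0.14652 = 55.273 rad/s.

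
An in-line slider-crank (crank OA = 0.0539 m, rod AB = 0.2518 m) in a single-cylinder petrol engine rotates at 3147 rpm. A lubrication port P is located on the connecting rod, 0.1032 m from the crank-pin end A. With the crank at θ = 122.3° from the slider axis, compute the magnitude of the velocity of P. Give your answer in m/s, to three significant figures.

ω = 329.6 rad/s.  Crank-pin speed |V_A| = rω = 17.763 m/s, perpendicular to OA.
Rod angle: sinφ = −(r/L) sinθ ⇒ φ = -10.424°; ω_rod = −rω cosθ/√(L²−r²sin²θ) = +38.328 rad/s.
V_P = V_A + ω_rod × AP, with AP = 0.1032 m along the rod.
Components: V_Px = −rω sinθ − a·ω_rod·sinφ = -14.299 m/s;  V_Py = rω cosθ + a·ω_rod·cosφ = -5.6015 m/s.
|V_P| = √(V_Px² + V_Py²) = 15.357 m/s.

15.4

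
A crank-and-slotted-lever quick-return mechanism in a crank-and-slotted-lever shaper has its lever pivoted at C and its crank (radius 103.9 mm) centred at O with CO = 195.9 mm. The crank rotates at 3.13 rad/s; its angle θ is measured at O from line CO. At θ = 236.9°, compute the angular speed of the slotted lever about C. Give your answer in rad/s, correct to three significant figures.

0.0372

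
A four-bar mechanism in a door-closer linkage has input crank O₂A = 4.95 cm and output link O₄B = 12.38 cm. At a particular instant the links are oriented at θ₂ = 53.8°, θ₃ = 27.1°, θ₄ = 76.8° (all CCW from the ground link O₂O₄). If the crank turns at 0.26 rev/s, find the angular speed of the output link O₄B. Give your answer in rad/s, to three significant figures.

0.385

ω₂ = 1.634 rad/s (from 0.26 rev/s).
Differentiating the loop-closure r₂e^{iθ₂}+r₃e^{iθ₃}=r₁+r₄e^{iθ₄} gives r₂ω₂e^{iθ₂}+r₃ω₃e^{iθ₃}=r₄ω₄e^{iθ₄}.
Eliminating the other unknown: ω₄ = r₂ω₂ sin(θ₂−θ₃) / [r₄ sin(θ₄−θ₃)].
Numerator sine = +0.44932; denominator sine = +0.76267.
Result = 0.0495·1.634·(+0.44932) / (0.1238·(+0.76267)) = +0.38482 rad/s; magnitude 0.38482 rad/s.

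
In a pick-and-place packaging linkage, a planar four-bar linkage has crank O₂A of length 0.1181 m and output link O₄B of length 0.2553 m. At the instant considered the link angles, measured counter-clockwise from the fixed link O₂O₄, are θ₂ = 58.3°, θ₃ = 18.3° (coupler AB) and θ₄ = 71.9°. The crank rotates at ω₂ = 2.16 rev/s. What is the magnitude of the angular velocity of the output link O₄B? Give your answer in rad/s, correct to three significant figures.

ω₂ = 13.57 rad/s (from 2.16 rev/s).
Differentiating the loop-closure r₂e^{iθ₂}+r₃e^{iθ₃}=r₁+r₄e^{iθ₄} gives r₂ω₂e^{iθ₂}+r₃ω₃e^{iθ₃}=r₄ω₄e^{iθ₄}.
Eliminating the other unknown: ω₄ = r₂ω₂ sin(θ₂−θ₃) / [r₄ sin(θ₄−θ₃)].
Numerator sine = +0.64279; denominator sine = +0.80489.
Result = 0.1181·13.57·(+0.64279) / (0.2553·(+0.80489)) = +5.0137 rad/s; magnitude 5.0137 rad/s.

5.01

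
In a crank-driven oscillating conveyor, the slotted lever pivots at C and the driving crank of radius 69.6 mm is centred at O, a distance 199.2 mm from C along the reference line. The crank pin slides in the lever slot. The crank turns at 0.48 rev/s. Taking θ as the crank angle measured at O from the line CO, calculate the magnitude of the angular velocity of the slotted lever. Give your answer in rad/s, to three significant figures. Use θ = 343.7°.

ω = 3.016 rad/s (from 0.48 rev/s).
Crank pin A relative to C: A = (d + r cosθ, r sinθ); lever angle φ = atan2(r sinθ, d + r cosθ).
Differentiating tanφ: φ̇ = rω(d cosθ + r)/(d² + r² + 2dr cosθ).
d² + r² + 2dr cosθ = |CA|² = 0.0711389 m²;  d cosθ + r = +0.26079 m.
|ω_lever| = |0.0696·3.016·+0.26079| / 0.0711389 = 0.76952 rad/s.

0.770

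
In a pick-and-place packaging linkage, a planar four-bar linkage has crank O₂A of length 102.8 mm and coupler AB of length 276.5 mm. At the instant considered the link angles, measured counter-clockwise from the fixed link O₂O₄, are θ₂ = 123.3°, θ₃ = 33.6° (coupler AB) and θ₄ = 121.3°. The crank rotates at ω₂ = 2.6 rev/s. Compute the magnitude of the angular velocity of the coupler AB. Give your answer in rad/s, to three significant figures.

0.212

ω₂ = 16.34 rad/s (from 2.6 rev/s).
Differentiating the loop-closure r₂e^{iθ₂}+r₃e^{iθ₃}=r₁+r₄e^{iθ₄} gives r₂ω₂e^{iθ₂}+r₃ω₃e^{iθ₃}=r₄ω₄e^{iθ₄}.
Eliminating the other unknown: ω₃ = r₂ω₂ sin(θ₄−θ₂) / [r₃ sin(θ₃−θ₄)].
Numerator sine = -0.03490; denominator sine = -0.99919.
Result = 0.1028·16.34·(-0.03490) / (0.2765·(-0.99919)) = +0.21214 rad/s; magnitude 0.21214 rad/s.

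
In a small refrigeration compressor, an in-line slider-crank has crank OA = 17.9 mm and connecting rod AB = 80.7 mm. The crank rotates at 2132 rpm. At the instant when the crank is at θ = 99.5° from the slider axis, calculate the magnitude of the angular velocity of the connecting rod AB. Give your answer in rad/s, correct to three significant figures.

ω = 223.3 rad/s (converted from 2132 rpm).
The rod makes angle φ with the slider axis where L sinφ = r sinθ; differentiating, L cosφ·φ̇ = r ω cosθ.
L cosφ = √(L² − r² sin²θ) = 0.078745 m.
|ω_rod| = r ω |cosθ| / √(L² − r² sin²θ) = 0.0179·223.3·0.16505/0.078745 = 8.3763 rad/s.

8.38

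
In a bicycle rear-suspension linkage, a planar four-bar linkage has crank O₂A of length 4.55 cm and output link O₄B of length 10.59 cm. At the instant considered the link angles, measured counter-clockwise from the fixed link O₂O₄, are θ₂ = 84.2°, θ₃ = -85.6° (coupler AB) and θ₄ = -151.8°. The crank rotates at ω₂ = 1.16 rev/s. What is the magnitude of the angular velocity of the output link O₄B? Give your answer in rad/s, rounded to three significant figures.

ω₂ = 7.288 rad/s (from 1.16 rev/s).
Differentiating the loop-closure r₂e^{iθ₂}+r₃e^{iθ₃}=r₁+r₄e^{iθ₄} gives r₂ω₂e^{iθ₂}+r₃ω₃e^{iθ₃}=r₄ω₄e^{iθ₄}.
Eliminating the other unknown: ω₄ = r₂ω₂ sin(θ₂−θ₃) / [r₄ sin(θ₄−θ₃)].
Numerator sine = +0.17708; denominator sine = -0.91496.
Result = 0.0455·7.288·(+0.17708) / (0.1059·(-0.91496)) = -0.60608 rad/s; magnitude 0.60608 rad/s.

0.606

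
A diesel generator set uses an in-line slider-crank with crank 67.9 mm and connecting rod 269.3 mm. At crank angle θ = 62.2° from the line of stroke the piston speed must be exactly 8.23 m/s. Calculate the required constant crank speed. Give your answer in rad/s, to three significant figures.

For an in-line slider-crank, |v_piston| = rω|sinθ|·[1 + r cosθ/√(L² − r² sin²θ)].
With r = 0.0679 m, L = 0.2693 m, θ = 62.2°: the bracketed kinematic factor |dx/dθ| = 0.067309 m.
ω = v/|dx/dθ| = 8.23/0.067309 = 122.27 rad/s.

122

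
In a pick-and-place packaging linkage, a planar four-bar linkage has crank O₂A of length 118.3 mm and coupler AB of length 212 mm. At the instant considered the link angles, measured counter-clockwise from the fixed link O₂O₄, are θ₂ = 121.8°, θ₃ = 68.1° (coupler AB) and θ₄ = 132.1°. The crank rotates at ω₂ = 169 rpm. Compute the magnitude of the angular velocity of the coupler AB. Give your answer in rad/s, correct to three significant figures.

ω₂ = 17.7 rad/s (from 169 rpm).
Differentiating the loop-closure r₂e^{iθ₂}+r₃e^{iθ₃}=r₁+r₄e^{iθ₄} gives r₂ω₂e^{iθ₂}+r₃ω₃e^{iθ₃}=r₄ω₄e^{iθ₄}.
Eliminating the other unknown: ω₃ = r₂ω₂ sin(θ₄−θ₂) / [r₃ sin(θ₃−θ₄)].
Numerator sine = +0.17880; denominator sine = -0.89879.
Result = 0.1183·17.7·(+0.17880) / (0.212·(-0.89879)) = -1.9646 rad/s; magnitude 1.9646 rad/s.

1.96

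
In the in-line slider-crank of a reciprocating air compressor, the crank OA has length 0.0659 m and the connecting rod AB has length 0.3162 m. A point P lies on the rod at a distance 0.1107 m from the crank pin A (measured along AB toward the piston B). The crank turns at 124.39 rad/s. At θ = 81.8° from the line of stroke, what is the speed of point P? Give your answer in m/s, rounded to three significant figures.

8.23

ω = 124.4 rad/s.  Crank-pin speed |V_A| = rω = 8.1973 m/s, perpendicular to OA.
Rod angle: sinφ = −(r/L) sinθ ⇒ φ = -11.905°; ω_rod = −rω cosθ/√(L²−r²sin²θ) = -3.7788 rad/s.
V_P = V_A + ω_rod × AP, with AP = 0.1107 m along the rod.
Components: V_Px = −rω sinθ − a·ω_rod·sinφ = -8.1998 m/s;  V_Py = rω cosθ + a·ω_rod·cosφ = +0.75985 m/s.
|V_P| = √(V_Px² + V_Py²) = 8.2349 m/s.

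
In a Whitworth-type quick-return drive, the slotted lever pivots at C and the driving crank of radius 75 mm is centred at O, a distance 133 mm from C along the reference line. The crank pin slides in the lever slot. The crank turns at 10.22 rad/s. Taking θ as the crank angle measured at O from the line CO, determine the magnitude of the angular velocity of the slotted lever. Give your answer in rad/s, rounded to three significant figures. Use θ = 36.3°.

3.55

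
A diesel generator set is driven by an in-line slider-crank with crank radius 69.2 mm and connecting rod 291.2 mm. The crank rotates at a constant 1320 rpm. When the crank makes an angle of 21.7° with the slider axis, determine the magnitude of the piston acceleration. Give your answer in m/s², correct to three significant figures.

ω = 2π·1320/60 = 138.2 rad/s
x(θ) = r cosθ + √(L² − r² sin²θ); with ω constant, a = ω²·d²x/dθ².
d²x/dθ² = −r cosθ − r²(cos2θ)/√u − r⁴ sin²2θ/(4u^{3/2}),  u = L² − r² sin²θ = 0.0841428 m².
Substituting r = 0.0692 m, L = 0.2912 m, θ = 21.7°: d²x/dθ² = -0.076401 m.
a = ω²·d²x/dθ² = (138.2)²·(-0.076401) = -1459.8 m/s²;  |a| = 1459.8 m/s².

1460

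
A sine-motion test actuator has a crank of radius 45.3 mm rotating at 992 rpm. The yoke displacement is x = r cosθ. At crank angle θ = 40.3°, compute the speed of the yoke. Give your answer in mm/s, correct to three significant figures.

ω = 103.9 rad/s (from 992 rpm).
x = r cosθ ⇒ ẋ = −rω sinθ.
|v| = rω|sinθ| = 0.0453·103.9·|sin 40.3°| = 3.0437 m/s = 3043.7 mm/s.

3040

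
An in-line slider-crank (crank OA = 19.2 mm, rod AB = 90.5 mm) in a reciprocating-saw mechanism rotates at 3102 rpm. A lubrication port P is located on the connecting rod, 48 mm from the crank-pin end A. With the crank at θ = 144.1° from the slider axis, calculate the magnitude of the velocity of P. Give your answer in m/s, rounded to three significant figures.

4.08

ω = 324.8 rad/s.  Crank-pin speed |V_A| = rω = 6.2369 m/s, perpendicular to OA.
Rod angle: sinφ = −(r/L) sinθ ⇒ φ = -7.146°; ω_rod = −rω cosθ/√(L²−r²sin²θ) = +56.262 rad/s.
V_P = V_A + ω_rod × AP, with AP = 0.048 m along the rod.
Components: V_Px = −rω sinθ − a·ω_rod·sinφ = -3.3212 m/s;  V_Py = rω cosθ + a·ω_rod·cosφ = -2.3726 m/s.
|V_P| = √(V_Px² + V_Py²) = 4.0816 m/s.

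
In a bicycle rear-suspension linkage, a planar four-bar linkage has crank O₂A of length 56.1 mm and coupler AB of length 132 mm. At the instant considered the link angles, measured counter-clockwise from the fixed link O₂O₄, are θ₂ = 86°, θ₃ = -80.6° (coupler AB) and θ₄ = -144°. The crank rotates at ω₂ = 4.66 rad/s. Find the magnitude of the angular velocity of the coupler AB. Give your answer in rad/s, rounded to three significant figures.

ω₂ = 4.66 rad/s
Differentiating the loop-closure r₂e^{iθ₂}+r₃e^{iθ₃}=r₁+r₄e^{iθ₄} gives r₂ω₂e^{iθ₂}+r₃ω₃e^{iθ₃}=r₄ω₄e^{iθ₄}.
Eliminating the other unknown: ω₃ = r₂ω₂ sin(θ₄−θ₂) / [r₃ sin(θ₃−θ₄)].
Numerator sine = +0.76604; denominator sine = +0.89415.
Result = 0.0561·4.66·(+0.76604) / (0.132·(+0.89415)) = +1.6967 rad/s; magnitude 1.6967 rad/s.

1.70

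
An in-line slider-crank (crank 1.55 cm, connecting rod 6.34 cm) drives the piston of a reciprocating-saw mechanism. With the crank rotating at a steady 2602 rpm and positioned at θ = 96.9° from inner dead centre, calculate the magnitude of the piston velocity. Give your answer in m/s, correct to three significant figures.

4.07

ω = 2π·2602/60 = 272.5 rad/s
For an in-line slider-crank, x = r cosθ + √(L² − r² sin²θ), so v = −rω sinθ·[1 + r cosθ/√(L² − r² sin²θ)].
With r = 0.0155 m, L = 0.0634 m, θ = 96.9°: √(L² − r² sin²θ) = 0.061504 m.
v = −0.0155·272.5·0.99276·[1 + 0.0155·-0.12014/0.061504] = -4.0659 m/s.
|v| = 4.0659 m/s.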